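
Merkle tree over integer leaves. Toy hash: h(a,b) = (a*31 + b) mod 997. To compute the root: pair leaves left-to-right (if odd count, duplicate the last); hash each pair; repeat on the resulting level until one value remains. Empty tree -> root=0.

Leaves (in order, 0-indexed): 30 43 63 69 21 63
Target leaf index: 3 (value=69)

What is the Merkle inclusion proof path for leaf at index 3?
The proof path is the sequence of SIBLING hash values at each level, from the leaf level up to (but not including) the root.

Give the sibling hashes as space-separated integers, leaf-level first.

L0 (leaves): [30, 43, 63, 69, 21, 63], target index=3
L1: h(30,43)=(30*31+43)%997=973 [pair 0] h(63,69)=(63*31+69)%997=28 [pair 1] h(21,63)=(21*31+63)%997=714 [pair 2] -> [973, 28, 714]
  Sibling for proof at L0: 63
L2: h(973,28)=(973*31+28)%997=281 [pair 0] h(714,714)=(714*31+714)%997=914 [pair 1] -> [281, 914]
  Sibling for proof at L1: 973
L3: h(281,914)=(281*31+914)%997=652 [pair 0] -> [652]
  Sibling for proof at L2: 914
Root: 652
Proof path (sibling hashes from leaf to root): [63, 973, 914]

Answer: 63 973 914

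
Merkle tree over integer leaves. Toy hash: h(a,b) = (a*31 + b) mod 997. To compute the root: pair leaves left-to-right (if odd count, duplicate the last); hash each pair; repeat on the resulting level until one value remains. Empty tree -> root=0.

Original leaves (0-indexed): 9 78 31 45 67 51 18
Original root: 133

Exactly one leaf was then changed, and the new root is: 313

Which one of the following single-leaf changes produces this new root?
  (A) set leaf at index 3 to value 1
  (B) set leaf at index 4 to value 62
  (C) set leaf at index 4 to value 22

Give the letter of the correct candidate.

Original leaves: [9, 78, 31, 45, 67, 51, 18]
Target new root: 313
Try each candidate change and compute the resulting root:
Candidate A: set leaf[3] = 1 -> leaves = [9, 78, 31, 1, 67, 51, 18]
  L0: [9, 78, 31, 1, 67, 51, 18]
  L1: h(9,78)=(9*31+78)%997=357 h(31,1)=(31*31+1)%997=962 h(67,51)=(67*31+51)%997=134 h(18,18)=(18*31+18)%997=576 -> [357, 962, 134, 576]
  L2: h(357,962)=(357*31+962)%997=65 h(134,576)=(134*31+576)%997=742 -> [65, 742]
  L3: h(65,742)=(65*31+742)%997=763 -> [763]
  root = 763 != target 313
Candidate B: set leaf[4] = 62 -> leaves = [9, 78, 31, 45, 62, 51, 18]
  L0: [9, 78, 31, 45, 62, 51, 18]
  L1: h(9,78)=(9*31+78)%997=357 h(31,45)=(31*31+45)%997=9 h(62,51)=(62*31+51)%997=976 h(18,18)=(18*31+18)%997=576 -> [357, 9, 976, 576]
  L2: h(357,9)=(357*31+9)%997=109 h(976,576)=(976*31+576)%997=922 -> [109, 922]
  L3: h(109,922)=(109*31+922)%997=313 -> [313]
  root = 313 == target 313  ** MATCH **
Candidate C: set leaf[4] = 22 -> leaves = [9, 78, 31, 45, 22, 51, 18]
  L0: [9, 78, 31, 45, 22, 51, 18]
  L1: h(9,78)=(9*31+78)%997=357 h(31,45)=(31*31+45)%997=9 h(22,51)=(22*31+51)%997=733 h(18,18)=(18*31+18)%997=576 -> [357, 9, 733, 576]
  L2: h(357,9)=(357*31+9)%997=109 h(733,576)=(733*31+576)%997=368 -> [109, 368]
  L3: h(109,368)=(109*31+368)%997=756 -> [756]
  root = 756 != target 313
Candidate B produces the target root.

Answer: B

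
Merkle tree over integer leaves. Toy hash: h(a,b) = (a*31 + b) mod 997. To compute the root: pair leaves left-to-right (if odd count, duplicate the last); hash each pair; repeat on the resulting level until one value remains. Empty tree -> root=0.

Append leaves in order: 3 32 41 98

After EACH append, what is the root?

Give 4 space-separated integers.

Answer: 3 125 202 259

Derivation:
After append 3 (leaves=[3]):
  L0: [3]
  root=3
After append 32 (leaves=[3, 32]):
  L0: [3, 32]
  L1: h(3,32)=(3*31+32)%997=125 -> [125]
  root=125
After append 41 (leaves=[3, 32, 41]):
  L0: [3, 32, 41]
  L1: h(3,32)=(3*31+32)%997=125 h(41,41)=(41*31+41)%997=315 -> [125, 315]
  L2: h(125,315)=(125*31+315)%997=202 -> [202]
  root=202
After append 98 (leaves=[3, 32, 41, 98]):
  L0: [3, 32, 41, 98]
  L1: h(3,32)=(3*31+32)%997=125 h(41,98)=(41*31+98)%997=372 -> [125, 372]
  L2: h(125,372)=(125*31+372)%997=259 -> [259]
  root=259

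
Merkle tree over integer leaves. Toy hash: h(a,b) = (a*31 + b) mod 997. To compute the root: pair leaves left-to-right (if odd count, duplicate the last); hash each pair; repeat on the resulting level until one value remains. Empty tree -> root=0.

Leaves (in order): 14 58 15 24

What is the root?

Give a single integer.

Answer: 786

Derivation:
L0: [14, 58, 15, 24]
L1: h(14,58)=(14*31+58)%997=492 h(15,24)=(15*31+24)%997=489 -> [492, 489]
L2: h(492,489)=(492*31+489)%997=786 -> [786]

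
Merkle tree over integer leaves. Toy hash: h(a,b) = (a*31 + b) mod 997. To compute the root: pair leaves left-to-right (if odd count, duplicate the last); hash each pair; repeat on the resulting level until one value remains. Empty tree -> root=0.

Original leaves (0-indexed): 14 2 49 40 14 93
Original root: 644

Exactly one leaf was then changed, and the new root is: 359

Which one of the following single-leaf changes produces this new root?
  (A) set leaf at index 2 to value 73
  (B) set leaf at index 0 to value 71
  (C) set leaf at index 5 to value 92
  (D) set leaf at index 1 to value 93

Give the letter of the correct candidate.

Answer: D

Derivation:
Original leaves: [14, 2, 49, 40, 14, 93]
Target new root: 359
Try each candidate change and compute the resulting root:
Candidate A: set leaf[2] = 73 -> leaves = [14, 2, 73, 40, 14, 93]
  L0: [14, 2, 73, 40, 14, 93]
  L1: h(14,2)=(14*31+2)%997=436 h(73,40)=(73*31+40)%997=309 h(14,93)=(14*31+93)%997=527 -> [436, 309, 527]
  L2: h(436,309)=(436*31+309)%997=864 h(527,527)=(527*31+527)%997=912 -> [864, 912]
  L3: h(864,912)=(864*31+912)%997=777 -> [777]
  root = 777 != target 359
Candidate B: set leaf[0] = 71 -> leaves = [71, 2, 49, 40, 14, 93]
  L0: [71, 2, 49, 40, 14, 93]
  L1: h(71,2)=(71*31+2)%997=209 h(49,40)=(49*31+40)%997=562 h(14,93)=(14*31+93)%997=527 -> [209, 562, 527]
  L2: h(209,562)=(209*31+562)%997=62 h(527,527)=(527*31+527)%997=912 -> [62, 912]
  L3: h(62,912)=(62*31+912)%997=840 -> [840]
  root = 840 != target 359
Candidate C: set leaf[5] = 92 -> leaves = [14, 2, 49, 40, 14, 92]
  L0: [14, 2, 49, 40, 14, 92]
  L1: h(14,2)=(14*31+2)%997=436 h(49,40)=(49*31+40)%997=562 h(14,92)=(14*31+92)%997=526 -> [436, 562, 526]
  L2: h(436,562)=(436*31+562)%997=120 h(526,526)=(526*31+526)%997=880 -> [120, 880]
  L3: h(120,880)=(120*31+880)%997=612 -> [612]
  root = 612 != target 359
Candidate D: set leaf[1] = 93 -> leaves = [14, 93, 49, 40, 14, 93]
  L0: [14, 93, 49, 40, 14, 93]
  L1: h(14,93)=(14*31+93)%997=527 h(49,40)=(49*31+40)%997=562 h(14,93)=(14*31+93)%997=527 -> [527, 562, 527]
  L2: h(527,562)=(527*31+562)%997=947 h(527,527)=(527*31+527)%997=912 -> [947, 912]
  L3: h(947,912)=(947*31+912)%997=359 -> [359]
  root = 359 == target 359  ** MATCH **
Candidate D produces the target root.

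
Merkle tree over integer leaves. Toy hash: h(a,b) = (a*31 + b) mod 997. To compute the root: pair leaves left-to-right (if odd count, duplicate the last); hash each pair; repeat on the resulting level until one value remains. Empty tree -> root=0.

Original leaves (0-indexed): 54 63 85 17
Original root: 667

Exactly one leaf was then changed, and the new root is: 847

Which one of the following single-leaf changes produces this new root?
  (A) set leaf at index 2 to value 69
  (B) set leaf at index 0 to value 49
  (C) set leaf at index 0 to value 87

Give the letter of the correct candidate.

Answer: B

Derivation:
Original leaves: [54, 63, 85, 17]
Target new root: 847
Try each candidate change and compute the resulting root:
Candidate A: set leaf[2] = 69 -> leaves = [54, 63, 69, 17]
  L0: [54, 63, 69, 17]
  L1: h(54,63)=(54*31+63)%997=740 h(69,17)=(69*31+17)%997=162 -> [740, 162]
  L2: h(740,162)=(740*31+162)%997=171 -> [171]
  root = 171 != target 847
Candidate B: set leaf[0] = 49 -> leaves = [49, 63, 85, 17]
  L0: [49, 63, 85, 17]
  L1: h(49,63)=(49*31+63)%997=585 h(85,17)=(85*31+17)%997=658 -> [585, 658]
  L2: h(585,658)=(585*31+658)%997=847 -> [847]
  root = 847 == target 847  ** MATCH **
Candidate C: set leaf[0] = 87 -> leaves = [87, 63, 85, 17]
  L0: [87, 63, 85, 17]
  L1: h(87,63)=(87*31+63)%997=766 h(85,17)=(85*31+17)%997=658 -> [766, 658]
  L2: h(766,658)=(766*31+658)%997=476 -> [476]
  root = 476 != target 847
Candidate B produces the target root.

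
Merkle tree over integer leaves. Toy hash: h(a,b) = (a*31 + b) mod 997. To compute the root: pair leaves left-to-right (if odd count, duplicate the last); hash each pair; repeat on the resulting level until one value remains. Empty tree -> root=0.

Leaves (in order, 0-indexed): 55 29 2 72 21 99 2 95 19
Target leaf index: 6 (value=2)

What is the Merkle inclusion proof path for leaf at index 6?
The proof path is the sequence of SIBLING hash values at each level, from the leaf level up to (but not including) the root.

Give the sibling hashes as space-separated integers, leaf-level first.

Answer: 95 750 50 464

Derivation:
L0 (leaves): [55, 29, 2, 72, 21, 99, 2, 95, 19], target index=6
L1: h(55,29)=(55*31+29)%997=737 [pair 0] h(2,72)=(2*31+72)%997=134 [pair 1] h(21,99)=(21*31+99)%997=750 [pair 2] h(2,95)=(2*31+95)%997=157 [pair 3] h(19,19)=(19*31+19)%997=608 [pair 4] -> [737, 134, 750, 157, 608]
  Sibling for proof at L0: 95
L2: h(737,134)=(737*31+134)%997=50 [pair 0] h(750,157)=(750*31+157)%997=476 [pair 1] h(608,608)=(608*31+608)%997=513 [pair 2] -> [50, 476, 513]
  Sibling for proof at L1: 750
L3: h(50,476)=(50*31+476)%997=32 [pair 0] h(513,513)=(513*31+513)%997=464 [pair 1] -> [32, 464]
  Sibling for proof at L2: 50
L4: h(32,464)=(32*31+464)%997=459 [pair 0] -> [459]
  Sibling for proof at L3: 464
Root: 459
Proof path (sibling hashes from leaf to root): [95, 750, 50, 464]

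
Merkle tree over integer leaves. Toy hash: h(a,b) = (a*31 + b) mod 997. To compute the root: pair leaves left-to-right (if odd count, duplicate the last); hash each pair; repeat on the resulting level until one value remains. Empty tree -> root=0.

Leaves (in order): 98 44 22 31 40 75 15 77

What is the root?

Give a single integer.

L0: [98, 44, 22, 31, 40, 75, 15, 77]
L1: h(98,44)=(98*31+44)%997=91 h(22,31)=(22*31+31)%997=713 h(40,75)=(40*31+75)%997=318 h(15,77)=(15*31+77)%997=542 -> [91, 713, 318, 542]
L2: h(91,713)=(91*31+713)%997=543 h(318,542)=(318*31+542)%997=430 -> [543, 430]
L3: h(543,430)=(543*31+430)%997=314 -> [314]

Answer: 314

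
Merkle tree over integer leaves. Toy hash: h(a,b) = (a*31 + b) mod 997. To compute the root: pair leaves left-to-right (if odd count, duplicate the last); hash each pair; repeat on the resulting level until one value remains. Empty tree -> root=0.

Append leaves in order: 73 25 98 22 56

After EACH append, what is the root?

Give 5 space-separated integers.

Answer: 73 294 286 210 46

Derivation:
After append 73 (leaves=[73]):
  L0: [73]
  root=73
After append 25 (leaves=[73, 25]):
  L0: [73, 25]
  L1: h(73,25)=(73*31+25)%997=294 -> [294]
  root=294
After append 98 (leaves=[73, 25, 98]):
  L0: [73, 25, 98]
  L1: h(73,25)=(73*31+25)%997=294 h(98,98)=(98*31+98)%997=145 -> [294, 145]
  L2: h(294,145)=(294*31+145)%997=286 -> [286]
  root=286
After append 22 (leaves=[73, 25, 98, 22]):
  L0: [73, 25, 98, 22]
  L1: h(73,25)=(73*31+25)%997=294 h(98,22)=(98*31+22)%997=69 -> [294, 69]
  L2: h(294,69)=(294*31+69)%997=210 -> [210]
  root=210
After append 56 (leaves=[73, 25, 98, 22, 56]):
  L0: [73, 25, 98, 22, 56]
  L1: h(73,25)=(73*31+25)%997=294 h(98,22)=(98*31+22)%997=69 h(56,56)=(56*31+56)%997=795 -> [294, 69, 795]
  L2: h(294,69)=(294*31+69)%997=210 h(795,795)=(795*31+795)%997=515 -> [210, 515]
  L3: h(210,515)=(210*31+515)%997=46 -> [46]
  root=46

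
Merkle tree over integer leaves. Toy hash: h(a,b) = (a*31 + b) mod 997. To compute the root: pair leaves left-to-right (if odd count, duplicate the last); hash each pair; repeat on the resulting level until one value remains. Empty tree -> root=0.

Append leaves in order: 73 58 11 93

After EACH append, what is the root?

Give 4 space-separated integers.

Answer: 73 327 519 601

Derivation:
After append 73 (leaves=[73]):
  L0: [73]
  root=73
After append 58 (leaves=[73, 58]):
  L0: [73, 58]
  L1: h(73,58)=(73*31+58)%997=327 -> [327]
  root=327
After append 11 (leaves=[73, 58, 11]):
  L0: [73, 58, 11]
  L1: h(73,58)=(73*31+58)%997=327 h(11,11)=(11*31+11)%997=352 -> [327, 352]
  L2: h(327,352)=(327*31+352)%997=519 -> [519]
  root=519
After append 93 (leaves=[73, 58, 11, 93]):
  L0: [73, 58, 11, 93]
  L1: h(73,58)=(73*31+58)%997=327 h(11,93)=(11*31+93)%997=434 -> [327, 434]
  L2: h(327,434)=(327*31+434)%997=601 -> [601]
  root=601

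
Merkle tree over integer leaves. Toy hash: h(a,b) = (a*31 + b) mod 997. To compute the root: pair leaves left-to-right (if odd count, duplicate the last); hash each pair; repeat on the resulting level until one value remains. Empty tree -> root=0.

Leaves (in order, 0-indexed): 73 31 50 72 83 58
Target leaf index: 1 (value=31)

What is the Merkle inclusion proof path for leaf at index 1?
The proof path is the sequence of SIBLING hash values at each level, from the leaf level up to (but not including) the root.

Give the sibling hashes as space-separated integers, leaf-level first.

L0 (leaves): [73, 31, 50, 72, 83, 58], target index=1
L1: h(73,31)=(73*31+31)%997=300 [pair 0] h(50,72)=(50*31+72)%997=625 [pair 1] h(83,58)=(83*31+58)%997=637 [pair 2] -> [300, 625, 637]
  Sibling for proof at L0: 73
L2: h(300,625)=(300*31+625)%997=952 [pair 0] h(637,637)=(637*31+637)%997=444 [pair 1] -> [952, 444]
  Sibling for proof at L1: 625
L3: h(952,444)=(952*31+444)%997=46 [pair 0] -> [46]
  Sibling for proof at L2: 444
Root: 46
Proof path (sibling hashes from leaf to root): [73, 625, 444]

Answer: 73 625 444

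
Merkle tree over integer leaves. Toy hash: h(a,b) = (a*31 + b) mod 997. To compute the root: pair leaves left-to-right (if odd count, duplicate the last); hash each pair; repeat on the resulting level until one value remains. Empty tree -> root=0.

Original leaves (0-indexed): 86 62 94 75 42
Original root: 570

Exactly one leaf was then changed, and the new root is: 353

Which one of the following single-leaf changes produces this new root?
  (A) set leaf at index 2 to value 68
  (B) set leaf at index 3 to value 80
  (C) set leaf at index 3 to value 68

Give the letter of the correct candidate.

Original leaves: [86, 62, 94, 75, 42]
Target new root: 353
Try each candidate change and compute the resulting root:
Candidate A: set leaf[2] = 68 -> leaves = [86, 62, 68, 75, 42]
  L0: [86, 62, 68, 75, 42]
  L1: h(86,62)=(86*31+62)%997=734 h(68,75)=(68*31+75)%997=189 h(42,42)=(42*31+42)%997=347 -> [734, 189, 347]
  L2: h(734,189)=(734*31+189)%997=12 h(347,347)=(347*31+347)%997=137 -> [12, 137]
  L3: h(12,137)=(12*31+137)%997=509 -> [509]
  root = 509 != target 353
Candidate B: set leaf[3] = 80 -> leaves = [86, 62, 94, 80, 42]
  L0: [86, 62, 94, 80, 42]
  L1: h(86,62)=(86*31+62)%997=734 h(94,80)=(94*31+80)%997=3 h(42,42)=(42*31+42)%997=347 -> [734, 3, 347]
  L2: h(734,3)=(734*31+3)%997=823 h(347,347)=(347*31+347)%997=137 -> [823, 137]
  L3: h(823,137)=(823*31+137)%997=725 -> [725]
  root = 725 != target 353
Candidate C: set leaf[3] = 68 -> leaves = [86, 62, 94, 68, 42]
  L0: [86, 62, 94, 68, 42]
  L1: h(86,62)=(86*31+62)%997=734 h(94,68)=(94*31+68)%997=988 h(42,42)=(42*31+42)%997=347 -> [734, 988, 347]
  L2: h(734,988)=(734*31+988)%997=811 h(347,347)=(347*31+347)%997=137 -> [811, 137]
  L3: h(811,137)=(811*31+137)%997=353 -> [353]
  root = 353 == target 353  ** MATCH **
Candidate C produces the target root.

Answer: C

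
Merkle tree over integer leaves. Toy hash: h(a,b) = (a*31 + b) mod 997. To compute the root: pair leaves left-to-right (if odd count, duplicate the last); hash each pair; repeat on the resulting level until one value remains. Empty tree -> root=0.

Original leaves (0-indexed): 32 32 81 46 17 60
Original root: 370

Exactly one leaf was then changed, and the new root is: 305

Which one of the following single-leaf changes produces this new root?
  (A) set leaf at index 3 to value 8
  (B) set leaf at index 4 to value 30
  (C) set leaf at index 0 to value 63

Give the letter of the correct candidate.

Answer: B

Derivation:
Original leaves: [32, 32, 81, 46, 17, 60]
Target new root: 305
Try each candidate change and compute the resulting root:
Candidate A: set leaf[3] = 8 -> leaves = [32, 32, 81, 8, 17, 60]
  L0: [32, 32, 81, 8, 17, 60]
  L1: h(32,32)=(32*31+32)%997=27 h(81,8)=(81*31+8)%997=525 h(17,60)=(17*31+60)%997=587 -> [27, 525, 587]
  L2: h(27,525)=(27*31+525)%997=365 h(587,587)=(587*31+587)%997=838 -> [365, 838]
  L3: h(365,838)=(365*31+838)%997=189 -> [189]
  root = 189 != target 305
Candidate B: set leaf[4] = 30 -> leaves = [32, 32, 81, 46, 30, 60]
  L0: [32, 32, 81, 46, 30, 60]
  L1: h(32,32)=(32*31+32)%997=27 h(81,46)=(81*31+46)%997=563 h(30,60)=(30*31+60)%997=990 -> [27, 563, 990]
  L2: h(27,563)=(27*31+563)%997=403 h(990,990)=(990*31+990)%997=773 -> [403, 773]
  L3: h(403,773)=(403*31+773)%997=305 -> [305]
  root = 305 == target 305  ** MATCH **
Candidate C: set leaf[0] = 63 -> leaves = [63, 32, 81, 46, 17, 60]
  L0: [63, 32, 81, 46, 17, 60]
  L1: h(63,32)=(63*31+32)%997=988 h(81,46)=(81*31+46)%997=563 h(17,60)=(17*31+60)%997=587 -> [988, 563, 587]
  L2: h(988,563)=(988*31+563)%997=284 h(587,587)=(587*31+587)%997=838 -> [284, 838]
  L3: h(284,838)=(284*31+838)%997=669 -> [669]
  root = 669 != target 305
Candidate B produces the target root.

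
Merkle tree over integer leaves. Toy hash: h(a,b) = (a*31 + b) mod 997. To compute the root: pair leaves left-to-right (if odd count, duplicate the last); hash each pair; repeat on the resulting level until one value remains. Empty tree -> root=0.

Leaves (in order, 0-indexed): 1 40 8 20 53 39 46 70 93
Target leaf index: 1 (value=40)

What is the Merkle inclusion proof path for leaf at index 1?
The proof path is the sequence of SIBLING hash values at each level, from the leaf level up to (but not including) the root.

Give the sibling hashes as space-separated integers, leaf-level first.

L0 (leaves): [1, 40, 8, 20, 53, 39, 46, 70, 93], target index=1
L1: h(1,40)=(1*31+40)%997=71 [pair 0] h(8,20)=(8*31+20)%997=268 [pair 1] h(53,39)=(53*31+39)%997=685 [pair 2] h(46,70)=(46*31+70)%997=499 [pair 3] h(93,93)=(93*31+93)%997=982 [pair 4] -> [71, 268, 685, 499, 982]
  Sibling for proof at L0: 1
L2: h(71,268)=(71*31+268)%997=475 [pair 0] h(685,499)=(685*31+499)%997=797 [pair 1] h(982,982)=(982*31+982)%997=517 [pair 2] -> [475, 797, 517]
  Sibling for proof at L1: 268
L3: h(475,797)=(475*31+797)%997=567 [pair 0] h(517,517)=(517*31+517)%997=592 [pair 1] -> [567, 592]
  Sibling for proof at L2: 797
L4: h(567,592)=(567*31+592)%997=223 [pair 0] -> [223]
  Sibling for proof at L3: 592
Root: 223
Proof path (sibling hashes from leaf to root): [1, 268, 797, 592]

Answer: 1 268 797 592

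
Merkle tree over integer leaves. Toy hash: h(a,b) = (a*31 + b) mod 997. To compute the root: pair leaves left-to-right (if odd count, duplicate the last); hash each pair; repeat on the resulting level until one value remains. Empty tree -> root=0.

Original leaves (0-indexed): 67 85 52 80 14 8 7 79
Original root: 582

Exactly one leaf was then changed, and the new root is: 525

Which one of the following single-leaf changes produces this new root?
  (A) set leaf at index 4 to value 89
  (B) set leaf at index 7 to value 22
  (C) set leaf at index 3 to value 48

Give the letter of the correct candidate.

Original leaves: [67, 85, 52, 80, 14, 8, 7, 79]
Target new root: 525
Try each candidate change and compute the resulting root:
Candidate A: set leaf[4] = 89 -> leaves = [67, 85, 52, 80, 89, 8, 7, 79]
  L0: [67, 85, 52, 80, 89, 8, 7, 79]
  L1: h(67,85)=(67*31+85)%997=168 h(52,80)=(52*31+80)%997=695 h(89,8)=(89*31+8)%997=773 h(7,79)=(7*31+79)%997=296 -> [168, 695, 773, 296]
  L2: h(168,695)=(168*31+695)%997=918 h(773,296)=(773*31+296)%997=331 -> [918, 331]
  L3: h(918,331)=(918*31+331)%997=873 -> [873]
  root = 873 != target 525
Candidate B: set leaf[7] = 22 -> leaves = [67, 85, 52, 80, 14, 8, 7, 22]
  L0: [67, 85, 52, 80, 14, 8, 7, 22]
  L1: h(67,85)=(67*31+85)%997=168 h(52,80)=(52*31+80)%997=695 h(14,8)=(14*31+8)%997=442 h(7,22)=(7*31+22)%997=239 -> [168, 695, 442, 239]
  L2: h(168,695)=(168*31+695)%997=918 h(442,239)=(442*31+239)%997=980 -> [918, 980]
  L3: h(918,980)=(918*31+980)%997=525 -> [525]
  root = 525 == target 525  ** MATCH **
Candidate C: set leaf[3] = 48 -> leaves = [67, 85, 52, 48, 14, 8, 7, 79]
  L0: [67, 85, 52, 48, 14, 8, 7, 79]
  L1: h(67,85)=(67*31+85)%997=168 h(52,48)=(52*31+48)%997=663 h(14,8)=(14*31+8)%997=442 h(7,79)=(7*31+79)%997=296 -> [168, 663, 442, 296]
  L2: h(168,663)=(168*31+663)%997=886 h(442,296)=(442*31+296)%997=40 -> [886, 40]
  L3: h(886,40)=(886*31+40)%997=587 -> [587]
  root = 587 != target 525
Candidate B produces the target root.

Answer: B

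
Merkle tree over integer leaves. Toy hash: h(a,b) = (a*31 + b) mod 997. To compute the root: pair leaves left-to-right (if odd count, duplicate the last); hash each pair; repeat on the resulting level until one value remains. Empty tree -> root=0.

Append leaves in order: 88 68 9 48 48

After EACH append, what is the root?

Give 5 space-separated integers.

Answer: 88 802 225 264 507

Derivation:
After append 88 (leaves=[88]):
  L0: [88]
  root=88
After append 68 (leaves=[88, 68]):
  L0: [88, 68]
  L1: h(88,68)=(88*31+68)%997=802 -> [802]
  root=802
After append 9 (leaves=[88, 68, 9]):
  L0: [88, 68, 9]
  L1: h(88,68)=(88*31+68)%997=802 h(9,9)=(9*31+9)%997=288 -> [802, 288]
  L2: h(802,288)=(802*31+288)%997=225 -> [225]
  root=225
After append 48 (leaves=[88, 68, 9, 48]):
  L0: [88, 68, 9, 48]
  L1: h(88,68)=(88*31+68)%997=802 h(9,48)=(9*31+48)%997=327 -> [802, 327]
  L2: h(802,327)=(802*31+327)%997=264 -> [264]
  root=264
After append 48 (leaves=[88, 68, 9, 48, 48]):
  L0: [88, 68, 9, 48, 48]
  L1: h(88,68)=(88*31+68)%997=802 h(9,48)=(9*31+48)%997=327 h(48,48)=(48*31+48)%997=539 -> [802, 327, 539]
  L2: h(802,327)=(802*31+327)%997=264 h(539,539)=(539*31+539)%997=299 -> [264, 299]
  L3: h(264,299)=(264*31+299)%997=507 -> [507]
  root=507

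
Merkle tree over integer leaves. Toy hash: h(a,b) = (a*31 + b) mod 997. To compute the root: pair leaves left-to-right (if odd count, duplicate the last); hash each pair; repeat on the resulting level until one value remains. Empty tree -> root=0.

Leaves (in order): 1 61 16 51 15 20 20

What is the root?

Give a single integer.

L0: [1, 61, 16, 51, 15, 20, 20]
L1: h(1,61)=(1*31+61)%997=92 h(16,51)=(16*31+51)%997=547 h(15,20)=(15*31+20)%997=485 h(20,20)=(20*31+20)%997=640 -> [92, 547, 485, 640]
L2: h(92,547)=(92*31+547)%997=408 h(485,640)=(485*31+640)%997=720 -> [408, 720]
L3: h(408,720)=(408*31+720)%997=407 -> [407]

Answer: 407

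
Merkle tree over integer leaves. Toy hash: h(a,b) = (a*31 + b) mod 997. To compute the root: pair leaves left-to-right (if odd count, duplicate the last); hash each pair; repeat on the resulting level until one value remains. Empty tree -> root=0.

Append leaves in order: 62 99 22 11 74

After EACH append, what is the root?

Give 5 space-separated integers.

Answer: 62 27 544 533 575

Derivation:
After append 62 (leaves=[62]):
  L0: [62]
  root=62
After append 99 (leaves=[62, 99]):
  L0: [62, 99]
  L1: h(62,99)=(62*31+99)%997=27 -> [27]
  root=27
After append 22 (leaves=[62, 99, 22]):
  L0: [62, 99, 22]
  L1: h(62,99)=(62*31+99)%997=27 h(22,22)=(22*31+22)%997=704 -> [27, 704]
  L2: h(27,704)=(27*31+704)%997=544 -> [544]
  root=544
After append 11 (leaves=[62, 99, 22, 11]):
  L0: [62, 99, 22, 11]
  L1: h(62,99)=(62*31+99)%997=27 h(22,11)=(22*31+11)%997=693 -> [27, 693]
  L2: h(27,693)=(27*31+693)%997=533 -> [533]
  root=533
After append 74 (leaves=[62, 99, 22, 11, 74]):
  L0: [62, 99, 22, 11, 74]
  L1: h(62,99)=(62*31+99)%997=27 h(22,11)=(22*31+11)%997=693 h(74,74)=(74*31+74)%997=374 -> [27, 693, 374]
  L2: h(27,693)=(27*31+693)%997=533 h(374,374)=(374*31+374)%997=4 -> [533, 4]
  L3: h(533,4)=(533*31+4)%997=575 -> [575]
  root=575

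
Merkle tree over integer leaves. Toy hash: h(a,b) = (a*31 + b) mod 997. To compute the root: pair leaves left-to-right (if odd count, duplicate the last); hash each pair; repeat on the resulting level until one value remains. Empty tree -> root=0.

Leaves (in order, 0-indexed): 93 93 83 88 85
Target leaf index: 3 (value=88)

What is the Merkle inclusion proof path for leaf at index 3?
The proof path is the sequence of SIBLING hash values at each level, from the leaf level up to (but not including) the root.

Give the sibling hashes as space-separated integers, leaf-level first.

Answer: 83 982 301

Derivation:
L0 (leaves): [93, 93, 83, 88, 85], target index=3
L1: h(93,93)=(93*31+93)%997=982 [pair 0] h(83,88)=(83*31+88)%997=667 [pair 1] h(85,85)=(85*31+85)%997=726 [pair 2] -> [982, 667, 726]
  Sibling for proof at L0: 83
L2: h(982,667)=(982*31+667)%997=202 [pair 0] h(726,726)=(726*31+726)%997=301 [pair 1] -> [202, 301]
  Sibling for proof at L1: 982
L3: h(202,301)=(202*31+301)%997=581 [pair 0] -> [581]
  Sibling for proof at L2: 301
Root: 581
Proof path (sibling hashes from leaf to root): [83, 982, 301]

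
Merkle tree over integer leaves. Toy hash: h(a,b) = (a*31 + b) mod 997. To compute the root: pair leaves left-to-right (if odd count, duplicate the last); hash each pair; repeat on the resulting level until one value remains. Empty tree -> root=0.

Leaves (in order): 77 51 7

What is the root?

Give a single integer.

Answer: 30

Derivation:
L0: [77, 51, 7]
L1: h(77,51)=(77*31+51)%997=444 h(7,7)=(7*31+7)%997=224 -> [444, 224]
L2: h(444,224)=(444*31+224)%997=30 -> [30]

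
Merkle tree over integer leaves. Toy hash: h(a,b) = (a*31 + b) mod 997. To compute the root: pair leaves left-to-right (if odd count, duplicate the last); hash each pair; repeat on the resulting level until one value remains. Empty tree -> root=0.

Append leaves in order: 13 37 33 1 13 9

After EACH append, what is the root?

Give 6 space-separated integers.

Answer: 13 440 738 706 303 175

Derivation:
After append 13 (leaves=[13]):
  L0: [13]
  root=13
After append 37 (leaves=[13, 37]):
  L0: [13, 37]
  L1: h(13,37)=(13*31+37)%997=440 -> [440]
  root=440
After append 33 (leaves=[13, 37, 33]):
  L0: [13, 37, 33]
  L1: h(13,37)=(13*31+37)%997=440 h(33,33)=(33*31+33)%997=59 -> [440, 59]
  L2: h(440,59)=(440*31+59)%997=738 -> [738]
  root=738
After append 1 (leaves=[13, 37, 33, 1]):
  L0: [13, 37, 33, 1]
  L1: h(13,37)=(13*31+37)%997=440 h(33,1)=(33*31+1)%997=27 -> [440, 27]
  L2: h(440,27)=(440*31+27)%997=706 -> [706]
  root=706
After append 13 (leaves=[13, 37, 33, 1, 13]):
  L0: [13, 37, 33, 1, 13]
  L1: h(13,37)=(13*31+37)%997=440 h(33,1)=(33*31+1)%997=27 h(13,13)=(13*31+13)%997=416 -> [440, 27, 416]
  L2: h(440,27)=(440*31+27)%997=706 h(416,416)=(416*31+416)%997=351 -> [706, 351]
  L3: h(706,351)=(706*31+351)%997=303 -> [303]
  root=303
After append 9 (leaves=[13, 37, 33, 1, 13, 9]):
  L0: [13, 37, 33, 1, 13, 9]
  L1: h(13,37)=(13*31+37)%997=440 h(33,1)=(33*31+1)%997=27 h(13,9)=(13*31+9)%997=412 -> [440, 27, 412]
  L2: h(440,27)=(440*31+27)%997=706 h(412,412)=(412*31+412)%997=223 -> [706, 223]
  L3: h(706,223)=(706*31+223)%997=175 -> [175]
  root=175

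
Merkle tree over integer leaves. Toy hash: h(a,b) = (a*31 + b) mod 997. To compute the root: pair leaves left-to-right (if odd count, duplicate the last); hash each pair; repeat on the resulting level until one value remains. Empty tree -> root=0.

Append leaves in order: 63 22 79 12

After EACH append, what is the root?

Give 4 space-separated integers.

Answer: 63 978 942 875

Derivation:
After append 63 (leaves=[63]):
  L0: [63]
  root=63
After append 22 (leaves=[63, 22]):
  L0: [63, 22]
  L1: h(63,22)=(63*31+22)%997=978 -> [978]
  root=978
After append 79 (leaves=[63, 22, 79]):
  L0: [63, 22, 79]
  L1: h(63,22)=(63*31+22)%997=978 h(79,79)=(79*31+79)%997=534 -> [978, 534]
  L2: h(978,534)=(978*31+534)%997=942 -> [942]
  root=942
After append 12 (leaves=[63, 22, 79, 12]):
  L0: [63, 22, 79, 12]
  L1: h(63,22)=(63*31+22)%997=978 h(79,12)=(79*31+12)%997=467 -> [978, 467]
  L2: h(978,467)=(978*31+467)%997=875 -> [875]
  root=875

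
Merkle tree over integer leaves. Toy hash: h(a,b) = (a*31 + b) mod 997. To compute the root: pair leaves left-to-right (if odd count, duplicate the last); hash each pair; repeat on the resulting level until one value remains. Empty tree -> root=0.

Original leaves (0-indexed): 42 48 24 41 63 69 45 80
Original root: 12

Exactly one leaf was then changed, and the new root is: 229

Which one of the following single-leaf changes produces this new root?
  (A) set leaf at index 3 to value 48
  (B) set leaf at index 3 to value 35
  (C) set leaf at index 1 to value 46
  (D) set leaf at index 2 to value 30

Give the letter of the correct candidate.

Answer: A

Derivation:
Original leaves: [42, 48, 24, 41, 63, 69, 45, 80]
Target new root: 229
Try each candidate change and compute the resulting root:
Candidate A: set leaf[3] = 48 -> leaves = [42, 48, 24, 48, 63, 69, 45, 80]
  L0: [42, 48, 24, 48, 63, 69, 45, 80]
  L1: h(42,48)=(42*31+48)%997=353 h(24,48)=(24*31+48)%997=792 h(63,69)=(63*31+69)%997=28 h(45,80)=(45*31+80)%997=478 -> [353, 792, 28, 478]
  L2: h(353,792)=(353*31+792)%997=768 h(28,478)=(28*31+478)%997=349 -> [768, 349]
  L3: h(768,349)=(768*31+349)%997=229 -> [229]
  root = 229 == target 229  ** MATCH **
Candidate B: set leaf[3] = 35 -> leaves = [42, 48, 24, 35, 63, 69, 45, 80]
  L0: [42, 48, 24, 35, 63, 69, 45, 80]
  L1: h(42,48)=(42*31+48)%997=353 h(24,35)=(24*31+35)%997=779 h(63,69)=(63*31+69)%997=28 h(45,80)=(45*31+80)%997=478 -> [353, 779, 28, 478]
  L2: h(353,779)=(353*31+779)%997=755 h(28,478)=(28*31+478)%997=349 -> [755, 349]
  L3: h(755,349)=(755*31+349)%997=823 -> [823]
  root = 823 != target 229
Candidate C: set leaf[1] = 46 -> leaves = [42, 46, 24, 41, 63, 69, 45, 80]
  L0: [42, 46, 24, 41, 63, 69, 45, 80]
  L1: h(42,46)=(42*31+46)%997=351 h(24,41)=(24*31+41)%997=785 h(63,69)=(63*31+69)%997=28 h(45,80)=(45*31+80)%997=478 -> [351, 785, 28, 478]
  L2: h(351,785)=(351*31+785)%997=699 h(28,478)=(28*31+478)%997=349 -> [699, 349]
  L3: h(699,349)=(699*31+349)%997=84 -> [84]
  root = 84 != target 229
Candidate D: set leaf[2] = 30 -> leaves = [42, 48, 30, 41, 63, 69, 45, 80]
  L0: [42, 48, 30, 41, 63, 69, 45, 80]
  L1: h(42,48)=(42*31+48)%997=353 h(30,41)=(30*31+41)%997=971 h(63,69)=(63*31+69)%997=28 h(45,80)=(45*31+80)%997=478 -> [353, 971, 28, 478]
  L2: h(353,971)=(353*31+971)%997=947 h(28,478)=(28*31+478)%997=349 -> [947, 349]
  L3: h(947,349)=(947*31+349)%997=793 -> [793]
  root = 793 != target 229
Candidate A produces the target root.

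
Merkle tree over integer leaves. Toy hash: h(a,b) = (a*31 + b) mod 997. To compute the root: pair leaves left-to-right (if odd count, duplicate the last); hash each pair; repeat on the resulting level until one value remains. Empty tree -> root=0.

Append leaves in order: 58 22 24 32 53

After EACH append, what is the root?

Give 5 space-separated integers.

Answer: 58 823 359 367 844

Derivation:
After append 58 (leaves=[58]):
  L0: [58]
  root=58
After append 22 (leaves=[58, 22]):
  L0: [58, 22]
  L1: h(58,22)=(58*31+22)%997=823 -> [823]
  root=823
After append 24 (leaves=[58, 22, 24]):
  L0: [58, 22, 24]
  L1: h(58,22)=(58*31+22)%997=823 h(24,24)=(24*31+24)%997=768 -> [823, 768]
  L2: h(823,768)=(823*31+768)%997=359 -> [359]
  root=359
After append 32 (leaves=[58, 22, 24, 32]):
  L0: [58, 22, 24, 32]
  L1: h(58,22)=(58*31+22)%997=823 h(24,32)=(24*31+32)%997=776 -> [823, 776]
  L2: h(823,776)=(823*31+776)%997=367 -> [367]
  root=367
After append 53 (leaves=[58, 22, 24, 32, 53]):
  L0: [58, 22, 24, 32, 53]
  L1: h(58,22)=(58*31+22)%997=823 h(24,32)=(24*31+32)%997=776 h(53,53)=(53*31+53)%997=699 -> [823, 776, 699]
  L2: h(823,776)=(823*31+776)%997=367 h(699,699)=(699*31+699)%997=434 -> [367, 434]
  L3: h(367,434)=(367*31+434)%997=844 -> [844]
  root=844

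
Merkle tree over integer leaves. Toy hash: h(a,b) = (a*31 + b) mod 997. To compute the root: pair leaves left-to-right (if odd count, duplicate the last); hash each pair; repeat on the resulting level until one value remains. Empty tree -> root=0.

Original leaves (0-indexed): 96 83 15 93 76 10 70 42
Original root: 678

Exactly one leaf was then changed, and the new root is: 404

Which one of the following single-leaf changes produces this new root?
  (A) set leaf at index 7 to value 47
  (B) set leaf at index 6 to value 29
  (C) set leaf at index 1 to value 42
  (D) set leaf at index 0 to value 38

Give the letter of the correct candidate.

Answer: B

Derivation:
Original leaves: [96, 83, 15, 93, 76, 10, 70, 42]
Target new root: 404
Try each candidate change and compute the resulting root:
Candidate A: set leaf[7] = 47 -> leaves = [96, 83, 15, 93, 76, 10, 70, 47]
  L0: [96, 83, 15, 93, 76, 10, 70, 47]
  L1: h(96,83)=(96*31+83)%997=68 h(15,93)=(15*31+93)%997=558 h(76,10)=(76*31+10)%997=372 h(70,47)=(70*31+47)%997=223 -> [68, 558, 372, 223]
  L2: h(68,558)=(68*31+558)%997=672 h(372,223)=(372*31+223)%997=788 -> [672, 788]
  L3: h(672,788)=(672*31+788)%997=683 -> [683]
  root = 683 != target 404
Candidate B: set leaf[6] = 29 -> leaves = [96, 83, 15, 93, 76, 10, 29, 42]
  L0: [96, 83, 15, 93, 76, 10, 29, 42]
  L1: h(96,83)=(96*31+83)%997=68 h(15,93)=(15*31+93)%997=558 h(76,10)=(76*31+10)%997=372 h(29,42)=(29*31+42)%997=941 -> [68, 558, 372, 941]
  L2: h(68,558)=(68*31+558)%997=672 h(372,941)=(372*31+941)%997=509 -> [672, 509]
  L3: h(672,509)=(672*31+509)%997=404 -> [404]
  root = 404 == target 404  ** MATCH **
Candidate C: set leaf[1] = 42 -> leaves = [96, 42, 15, 93, 76, 10, 70, 42]
  L0: [96, 42, 15, 93, 76, 10, 70, 42]
  L1: h(96,42)=(96*31+42)%997=27 h(15,93)=(15*31+93)%997=558 h(76,10)=(76*31+10)%997=372 h(70,42)=(70*31+42)%997=218 -> [27, 558, 372, 218]
  L2: h(27,558)=(27*31+558)%997=398 h(372,218)=(372*31+218)%997=783 -> [398, 783]
  L3: h(398,783)=(398*31+783)%997=160 -> [160]
  root = 160 != target 404
Candidate D: set leaf[0] = 38 -> leaves = [38, 83, 15, 93, 76, 10, 70, 42]
  L0: [38, 83, 15, 93, 76, 10, 70, 42]
  L1: h(38,83)=(38*31+83)%997=264 h(15,93)=(15*31+93)%997=558 h(76,10)=(76*31+10)%997=372 h(70,42)=(70*31+42)%997=218 -> [264, 558, 372, 218]
  L2: h(264,558)=(264*31+558)%997=766 h(372,218)=(372*31+218)%997=783 -> [766, 783]
  L3: h(766,783)=(766*31+783)%997=601 -> [601]
  root = 601 != target 404
Candidate B produces the target root.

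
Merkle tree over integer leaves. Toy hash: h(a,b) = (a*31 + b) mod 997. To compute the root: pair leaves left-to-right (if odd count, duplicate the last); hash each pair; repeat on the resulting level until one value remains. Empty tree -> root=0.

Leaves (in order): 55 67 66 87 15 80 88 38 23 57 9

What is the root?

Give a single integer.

L0: [55, 67, 66, 87, 15, 80, 88, 38, 23, 57, 9]
L1: h(55,67)=(55*31+67)%997=775 h(66,87)=(66*31+87)%997=139 h(15,80)=(15*31+80)%997=545 h(88,38)=(88*31+38)%997=772 h(23,57)=(23*31+57)%997=770 h(9,9)=(9*31+9)%997=288 -> [775, 139, 545, 772, 770, 288]
L2: h(775,139)=(775*31+139)%997=236 h(545,772)=(545*31+772)%997=718 h(770,288)=(770*31+288)%997=230 -> [236, 718, 230]
L3: h(236,718)=(236*31+718)%997=58 h(230,230)=(230*31+230)%997=381 -> [58, 381]
L4: h(58,381)=(58*31+381)%997=185 -> [185]

Answer: 185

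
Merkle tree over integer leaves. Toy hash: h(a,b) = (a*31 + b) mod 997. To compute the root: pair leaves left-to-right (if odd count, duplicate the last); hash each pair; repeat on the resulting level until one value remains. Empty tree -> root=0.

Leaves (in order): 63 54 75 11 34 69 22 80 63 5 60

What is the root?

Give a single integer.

Answer: 48

Derivation:
L0: [63, 54, 75, 11, 34, 69, 22, 80, 63, 5, 60]
L1: h(63,54)=(63*31+54)%997=13 h(75,11)=(75*31+11)%997=342 h(34,69)=(34*31+69)%997=126 h(22,80)=(22*31+80)%997=762 h(63,5)=(63*31+5)%997=961 h(60,60)=(60*31+60)%997=923 -> [13, 342, 126, 762, 961, 923]
L2: h(13,342)=(13*31+342)%997=745 h(126,762)=(126*31+762)%997=680 h(961,923)=(961*31+923)%997=804 -> [745, 680, 804]
L3: h(745,680)=(745*31+680)%997=844 h(804,804)=(804*31+804)%997=803 -> [844, 803]
L4: h(844,803)=(844*31+803)%997=48 -> [48]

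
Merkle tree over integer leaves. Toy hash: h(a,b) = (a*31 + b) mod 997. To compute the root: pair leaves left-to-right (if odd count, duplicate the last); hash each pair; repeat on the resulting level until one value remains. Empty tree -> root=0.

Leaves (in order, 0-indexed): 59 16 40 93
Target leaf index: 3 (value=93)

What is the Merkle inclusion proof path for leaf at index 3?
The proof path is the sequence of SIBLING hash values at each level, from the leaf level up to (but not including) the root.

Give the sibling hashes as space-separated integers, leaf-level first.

Answer: 40 848

Derivation:
L0 (leaves): [59, 16, 40, 93], target index=3
L1: h(59,16)=(59*31+16)%997=848 [pair 0] h(40,93)=(40*31+93)%997=336 [pair 1] -> [848, 336]
  Sibling for proof at L0: 40
L2: h(848,336)=(848*31+336)%997=702 [pair 0] -> [702]
  Sibling for proof at L1: 848
Root: 702
Proof path (sibling hashes from leaf to root): [40, 848]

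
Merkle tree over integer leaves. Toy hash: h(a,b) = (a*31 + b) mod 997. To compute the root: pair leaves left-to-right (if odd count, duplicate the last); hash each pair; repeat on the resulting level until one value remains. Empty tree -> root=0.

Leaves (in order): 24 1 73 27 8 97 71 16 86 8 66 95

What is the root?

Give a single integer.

L0: [24, 1, 73, 27, 8, 97, 71, 16, 86, 8, 66, 95]
L1: h(24,1)=(24*31+1)%997=745 h(73,27)=(73*31+27)%997=296 h(8,97)=(8*31+97)%997=345 h(71,16)=(71*31+16)%997=223 h(86,8)=(86*31+8)%997=680 h(66,95)=(66*31+95)%997=147 -> [745, 296, 345, 223, 680, 147]
L2: h(745,296)=(745*31+296)%997=460 h(345,223)=(345*31+223)%997=948 h(680,147)=(680*31+147)%997=290 -> [460, 948, 290]
L3: h(460,948)=(460*31+948)%997=253 h(290,290)=(290*31+290)%997=307 -> [253, 307]
L4: h(253,307)=(253*31+307)%997=174 -> [174]

Answer: 174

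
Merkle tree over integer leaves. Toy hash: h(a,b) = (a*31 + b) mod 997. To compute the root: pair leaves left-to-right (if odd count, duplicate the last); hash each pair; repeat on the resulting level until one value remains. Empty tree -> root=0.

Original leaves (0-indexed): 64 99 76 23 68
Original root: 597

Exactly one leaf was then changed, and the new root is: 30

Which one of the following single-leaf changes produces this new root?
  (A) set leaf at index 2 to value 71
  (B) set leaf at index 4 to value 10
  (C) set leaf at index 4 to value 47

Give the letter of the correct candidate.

Answer: C

Derivation:
Original leaves: [64, 99, 76, 23, 68]
Target new root: 30
Try each candidate change and compute the resulting root:
Candidate A: set leaf[2] = 71 -> leaves = [64, 99, 71, 23, 68]
  L0: [64, 99, 71, 23, 68]
  L1: h(64,99)=(64*31+99)%997=89 h(71,23)=(71*31+23)%997=230 h(68,68)=(68*31+68)%997=182 -> [89, 230, 182]
  L2: h(89,230)=(89*31+230)%997=995 h(182,182)=(182*31+182)%997=839 -> [995, 839]
  L3: h(995,839)=(995*31+839)%997=777 -> [777]
  root = 777 != target 30
Candidate B: set leaf[4] = 10 -> leaves = [64, 99, 76, 23, 10]
  L0: [64, 99, 76, 23, 10]
  L1: h(64,99)=(64*31+99)%997=89 h(76,23)=(76*31+23)%997=385 h(10,10)=(10*31+10)%997=320 -> [89, 385, 320]
  L2: h(89,385)=(89*31+385)%997=153 h(320,320)=(320*31+320)%997=270 -> [153, 270]
  L3: h(153,270)=(153*31+270)%997=28 -> [28]
  root = 28 != target 30
Candidate C: set leaf[4] = 47 -> leaves = [64, 99, 76, 23, 47]
  L0: [64, 99, 76, 23, 47]
  L1: h(64,99)=(64*31+99)%997=89 h(76,23)=(76*31+23)%997=385 h(47,47)=(47*31+47)%997=507 -> [89, 385, 507]
  L2: h(89,385)=(89*31+385)%997=153 h(507,507)=(507*31+507)%997=272 -> [153, 272]
  L3: h(153,272)=(153*31+272)%997=30 -> [30]
  root = 30 == target 30  ** MATCH **
Candidate C produces the target root.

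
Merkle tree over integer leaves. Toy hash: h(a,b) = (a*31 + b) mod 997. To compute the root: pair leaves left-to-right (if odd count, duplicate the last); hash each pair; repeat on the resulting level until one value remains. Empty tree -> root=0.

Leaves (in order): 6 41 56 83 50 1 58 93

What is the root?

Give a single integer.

L0: [6, 41, 56, 83, 50, 1, 58, 93]
L1: h(6,41)=(6*31+41)%997=227 h(56,83)=(56*31+83)%997=822 h(50,1)=(50*31+1)%997=554 h(58,93)=(58*31+93)%997=894 -> [227, 822, 554, 894]
L2: h(227,822)=(227*31+822)%997=880 h(554,894)=(554*31+894)%997=122 -> [880, 122]
L3: h(880,122)=(880*31+122)%997=483 -> [483]

Answer: 483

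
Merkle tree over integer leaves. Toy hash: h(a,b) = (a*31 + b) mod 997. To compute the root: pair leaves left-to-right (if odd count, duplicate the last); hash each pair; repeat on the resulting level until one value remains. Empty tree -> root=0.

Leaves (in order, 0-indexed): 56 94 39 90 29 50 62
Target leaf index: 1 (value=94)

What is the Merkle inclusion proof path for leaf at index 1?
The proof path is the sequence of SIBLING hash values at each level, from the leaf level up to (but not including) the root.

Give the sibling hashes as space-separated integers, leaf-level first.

Answer: 56 302 496

Derivation:
L0 (leaves): [56, 94, 39, 90, 29, 50, 62], target index=1
L1: h(56,94)=(56*31+94)%997=833 [pair 0] h(39,90)=(39*31+90)%997=302 [pair 1] h(29,50)=(29*31+50)%997=949 [pair 2] h(62,62)=(62*31+62)%997=987 [pair 3] -> [833, 302, 949, 987]
  Sibling for proof at L0: 56
L2: h(833,302)=(833*31+302)%997=203 [pair 0] h(949,987)=(949*31+987)%997=496 [pair 1] -> [203, 496]
  Sibling for proof at L1: 302
L3: h(203,496)=(203*31+496)%997=807 [pair 0] -> [807]
  Sibling for proof at L2: 496
Root: 807
Proof path (sibling hashes from leaf to root): [56, 302, 496]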